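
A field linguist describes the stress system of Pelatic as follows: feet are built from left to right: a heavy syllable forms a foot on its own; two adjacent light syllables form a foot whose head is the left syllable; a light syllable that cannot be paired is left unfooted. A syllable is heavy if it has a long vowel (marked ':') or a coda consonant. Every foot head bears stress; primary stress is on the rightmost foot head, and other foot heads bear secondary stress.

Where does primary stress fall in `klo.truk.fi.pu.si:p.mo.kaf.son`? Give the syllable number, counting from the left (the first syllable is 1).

Weights: 1 klo L, 2 truk H, 3 fi L, 4 pu L, 5 si:p H, 6 mo L, 7 kaf H, 8 son H.
Parse left to right (heavy = foot alone; LL = one foot; stranded L unfooted): klo (ˈtruk) (ˈfi.pu) (ˈsi:p) mo (ˈkaf) (ˈson).
Foot heads: 2, 3, 5, 7, 8.
Primary stress on the rightmost head = syllable 8.
Primary stress: syllable 8 → klo.truk.fi.pu.si:p.mo.kaf.ˈson.

8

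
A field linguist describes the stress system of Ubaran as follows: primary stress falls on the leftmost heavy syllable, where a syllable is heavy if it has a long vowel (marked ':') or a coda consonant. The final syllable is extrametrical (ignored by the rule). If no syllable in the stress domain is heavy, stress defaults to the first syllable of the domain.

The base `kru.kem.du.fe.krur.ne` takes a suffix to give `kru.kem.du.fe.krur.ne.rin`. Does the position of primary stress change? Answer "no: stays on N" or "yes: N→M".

Base `kru.kem.du.fe.krur.ne` (6 syllables):
  The final syllable (6, ne) is extrametrical; the stress domain is syllables 1–5.
  Weights: 1 kru L, 2 kem H, 3 du L, 4 fe L, 5 krur H.
  Heavy syllables in the domain: 2, 5. The leftmost is syllable 2 (kem).
  → primary stress on syllable 2.
Suffixed `kru.kem.du.fe.krur.ne.rin` (7 syllables):
  The final syllable (7, rin) is extrametrical; the stress domain is syllables 1–6.
  Weights: 1 kru L, 2 kem H, 3 du L, 4 fe L, 5 krur H, 6 ne L.
  Heavy syllables in the domain: 2, 5. The leftmost is syllable 2 (kem).
  → primary stress on syllable 2.

no: stays on 2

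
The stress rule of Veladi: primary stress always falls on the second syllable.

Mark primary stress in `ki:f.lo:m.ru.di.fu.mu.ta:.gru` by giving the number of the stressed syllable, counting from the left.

The word has 8 syllables; the second syllable is syllable 2 (lo:m).
Primary stress: syllable 2 → ki:f.ˈlo:m.ru.di.fu.mu.ta:.gru.

2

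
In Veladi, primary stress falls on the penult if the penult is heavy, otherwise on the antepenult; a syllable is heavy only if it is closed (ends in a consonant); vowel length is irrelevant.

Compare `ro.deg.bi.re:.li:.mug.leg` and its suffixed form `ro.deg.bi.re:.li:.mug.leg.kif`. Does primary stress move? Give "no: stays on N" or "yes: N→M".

Base `ro.deg.bi.re:.li:.mug.leg` (7 syllables):
  Weights: 5 li: L, 6 mug H, 7 leg H.
  The penult (syllable 6, mug) is heavy, so it takes stress.
  → primary stress on syllable 6.
Suffixed `ro.deg.bi.re:.li:.mug.leg.kif` (8 syllables):
  Weights: 6 mug H, 7 leg H, 8 kif H.
  The penult (syllable 7, leg) is heavy, so it takes stress.
  → primary stress on syllable 7.

yes: 6→7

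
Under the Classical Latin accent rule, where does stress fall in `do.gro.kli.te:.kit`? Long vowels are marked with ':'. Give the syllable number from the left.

Classical Latin: stress the penult if heavy (long vowel or closed), else the antepenult.
Weights: 3 kli L, 4 te: H, 5 kit H.
The penult (syllable 4, te:) is heavy, so it takes stress.
Stress on syllable 4: do.gro.kli.ˈte:.kit.

4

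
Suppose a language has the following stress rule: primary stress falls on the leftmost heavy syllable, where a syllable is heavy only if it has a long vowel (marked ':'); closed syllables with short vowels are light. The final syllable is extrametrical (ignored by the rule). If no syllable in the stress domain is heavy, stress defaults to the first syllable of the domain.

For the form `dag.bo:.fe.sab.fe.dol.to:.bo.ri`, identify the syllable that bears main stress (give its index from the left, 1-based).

2

The final syllable (9, ri) is extrametrical; the stress domain is syllables 1–8.
Weights: 1 dag L, 2 bo: H, 3 fe L, 4 sab L, 5 fe L, 6 dol L, 7 to: H, 8 bo L.
Heavy syllables in the domain: 2, 7. The leftmost is syllable 2 (bo:).
Primary stress: syllable 2 → dag.ˈbo:.fe.sab.fe.dol.to:.bo.ri.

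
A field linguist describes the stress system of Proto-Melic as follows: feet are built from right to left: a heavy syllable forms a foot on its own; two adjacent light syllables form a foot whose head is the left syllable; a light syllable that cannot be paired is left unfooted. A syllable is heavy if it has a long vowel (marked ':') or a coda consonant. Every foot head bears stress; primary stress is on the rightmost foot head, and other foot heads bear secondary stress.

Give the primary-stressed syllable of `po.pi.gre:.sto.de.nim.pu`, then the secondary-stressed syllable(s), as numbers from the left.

primary 6, secondary 1, 3, 4

Weights: 1 po L, 2 pi L, 3 gre: H, 4 sto L, 5 de L, 6 nim H, 7 pu L.
Parse right to left (heavy = foot alone; LL = one foot; stranded L unfooted): (ˈpo.pi) (ˈgre:) (ˈsto.de) (ˈnim) pu.
Foot heads: 1, 3, 4, 6.
Primary stress on the rightmost head = syllable 6.
Secondary stress on 1, 3, 4: ˌpo.pi.ˌgre:.ˌsto.de.ˈnim.pu.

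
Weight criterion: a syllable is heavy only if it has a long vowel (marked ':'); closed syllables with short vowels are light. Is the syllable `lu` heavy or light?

light

`lu`: short vowel, open (no coda). Short vowel → light.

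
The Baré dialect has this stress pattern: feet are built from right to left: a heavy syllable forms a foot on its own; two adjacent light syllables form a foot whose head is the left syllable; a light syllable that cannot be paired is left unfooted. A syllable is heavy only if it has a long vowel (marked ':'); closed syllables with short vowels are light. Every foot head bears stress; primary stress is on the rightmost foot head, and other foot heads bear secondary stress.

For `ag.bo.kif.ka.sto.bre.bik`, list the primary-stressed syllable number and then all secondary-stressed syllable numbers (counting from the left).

Weights: 1 ag L, 2 bo L, 3 kif L, 4 ka L, 5 sto L, 6 bre L, 7 bik L.
Parse right to left (heavy = foot alone; LL = one foot; stranded L unfooted): ag (ˈbo.kif) (ˈka.sto) (ˈbre.bik).
Foot heads: 2, 4, 6.
Primary stress on the rightmost head = syllable 6.
Secondary stress on 2, 4: ag.ˌbo.kif.ˌka.sto.ˈbre.bik.

primary 6, secondary 2, 4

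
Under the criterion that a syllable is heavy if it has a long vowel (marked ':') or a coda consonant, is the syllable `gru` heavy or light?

`gru`: short vowel, open (no coda). Short vowel, open → light.

light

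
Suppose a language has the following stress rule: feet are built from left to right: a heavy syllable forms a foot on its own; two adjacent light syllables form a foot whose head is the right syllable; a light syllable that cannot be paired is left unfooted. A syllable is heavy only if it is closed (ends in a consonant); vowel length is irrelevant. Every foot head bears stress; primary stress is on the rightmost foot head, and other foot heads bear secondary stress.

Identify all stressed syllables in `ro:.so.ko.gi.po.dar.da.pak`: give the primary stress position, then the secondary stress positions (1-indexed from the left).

primary 8, secondary 2, 4, 6

Weights: 1 ro: L, 2 so L, 3 ko L, 4 gi L, 5 po L, 6 dar H, 7 da L, 8 pak H.
Parse left to right (heavy = foot alone; LL = one foot; stranded L unfooted): (ro:.ˈso) (ko.ˈgi) po (ˈdar) da (ˈpak).
Foot heads: 2, 4, 6, 8.
Primary stress on the rightmost head = syllable 8.
Secondary stress on 2, 4, 6: ro:.ˌso.ko.ˌgi.po.ˌdar.da.ˈpak.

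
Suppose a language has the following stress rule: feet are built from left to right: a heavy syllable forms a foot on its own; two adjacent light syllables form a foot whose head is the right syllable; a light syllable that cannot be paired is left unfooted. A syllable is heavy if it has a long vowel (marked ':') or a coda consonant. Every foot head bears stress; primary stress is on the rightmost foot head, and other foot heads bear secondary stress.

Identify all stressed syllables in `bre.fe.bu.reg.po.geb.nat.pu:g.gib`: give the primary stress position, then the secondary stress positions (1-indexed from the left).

Weights: 1 bre L, 2 fe L, 3 bu L, 4 reg H, 5 po L, 6 geb H, 7 nat H, 8 pu:g H, 9 gib H.
Parse left to right (heavy = foot alone; LL = one foot; stranded L unfooted): (bre.ˈfe) bu (ˈreg) po (ˈgeb) (ˈnat) (ˈpu:g) (ˈgib).
Foot heads: 2, 4, 6, 7, 8, 9.
Primary stress on the rightmost head = syllable 9.
Secondary stress on 2, 4, 6, 7, 8: bre.ˌfe.bu.ˌreg.po.ˌgeb.ˌnat.ˌpu:g.ˈgib.

primary 9, secondary 2, 4, 6, 7, 8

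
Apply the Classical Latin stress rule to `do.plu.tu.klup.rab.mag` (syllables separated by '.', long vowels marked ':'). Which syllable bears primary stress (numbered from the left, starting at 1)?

Classical Latin: stress the penult if heavy (long vowel or closed), else the antepenult.
Weights: 4 klup H, 5 rab H, 6 mag H.
The penult (syllable 5, rab) is heavy, so it takes stress.
Stress on syllable 5: do.plu.tu.klup.ˈrab.mag.

5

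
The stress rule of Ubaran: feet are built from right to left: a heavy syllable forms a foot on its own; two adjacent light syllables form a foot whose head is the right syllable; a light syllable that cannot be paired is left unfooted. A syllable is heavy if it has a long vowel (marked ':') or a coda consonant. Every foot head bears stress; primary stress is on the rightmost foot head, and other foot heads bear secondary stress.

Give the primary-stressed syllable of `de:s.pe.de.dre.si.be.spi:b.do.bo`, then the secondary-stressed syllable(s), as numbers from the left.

primary 9, secondary 1, 4, 6, 7

Weights: 1 de:s H, 2 pe L, 3 de L, 4 dre L, 5 si L, 6 be L, 7 spi:b H, 8 do L, 9 bo L.
Parse right to left (heavy = foot alone; LL = one foot; stranded L unfooted): (ˈde:s) pe (de.ˈdre) (si.ˈbe) (ˈspi:b) (do.ˈbo).
Foot heads: 1, 4, 6, 7, 9.
Primary stress on the rightmost head = syllable 9.
Secondary stress on 1, 4, 6, 7: ˌde:s.pe.de.ˌdre.si.ˌbe.ˌspi:b.do.ˈbo.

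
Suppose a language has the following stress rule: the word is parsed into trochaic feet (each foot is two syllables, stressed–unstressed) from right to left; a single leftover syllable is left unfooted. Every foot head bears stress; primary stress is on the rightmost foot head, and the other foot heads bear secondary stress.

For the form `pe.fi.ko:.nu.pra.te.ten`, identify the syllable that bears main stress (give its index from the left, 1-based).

6

Parse right to left into trochaic (ˈσσ) feet: pe (ˈfi.ko:) (ˈnu.pra) (ˈte.ten). Syllable 1 is left unfooted.
Foot heads (stressed positions): 2, 4, 6.
End Rule Rightmost: primary stress on the rightmost head = syllable 6.
Primary stress: syllable 6 → pe.fi.ko:.nu.pra.ˈte.ten.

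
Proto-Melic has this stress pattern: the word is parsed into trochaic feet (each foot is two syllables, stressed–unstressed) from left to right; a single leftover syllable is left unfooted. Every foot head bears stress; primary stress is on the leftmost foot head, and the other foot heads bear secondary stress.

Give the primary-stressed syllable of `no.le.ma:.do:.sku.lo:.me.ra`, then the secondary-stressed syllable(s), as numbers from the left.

Parse left to right into trochaic (ˈσσ) feet: (ˈno.le) (ˈma:.do:) (ˈsku.lo:) (ˈme.ra).
Foot heads (stressed positions): 1, 3, 5, 7.
End Rule Leftmost: primary stress on the leftmost head = syllable 1.
Secondary stress on 3, 5, 7: ˈno.le.ˌma:.do:.ˌsku.lo:.ˌme.ra.

primary 1, secondary 3, 5, 7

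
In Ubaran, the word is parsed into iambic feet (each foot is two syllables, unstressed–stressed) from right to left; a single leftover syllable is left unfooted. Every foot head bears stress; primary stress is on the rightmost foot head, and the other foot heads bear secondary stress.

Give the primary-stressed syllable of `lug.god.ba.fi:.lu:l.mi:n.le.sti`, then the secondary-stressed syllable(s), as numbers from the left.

primary 8, secondary 2, 4, 6

Parse right to left into iambic (σˈσ) feet: (lug.ˈgod) (ba.ˈfi:) (lu:l.ˈmi:n) (le.ˈsti).
Foot heads (stressed positions): 2, 4, 6, 8.
End Rule Rightmost: primary stress on the rightmost head = syllable 8.
Secondary stress on 2, 4, 6: lug.ˌgod.ba.ˌfi:.lu:l.ˌmi:n.le.ˈsti.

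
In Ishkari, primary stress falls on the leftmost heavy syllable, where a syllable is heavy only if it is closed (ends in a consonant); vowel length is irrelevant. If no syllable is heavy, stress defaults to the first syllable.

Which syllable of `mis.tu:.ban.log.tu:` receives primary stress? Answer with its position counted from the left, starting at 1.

1

Weights: 1 mis H, 2 tu: L, 3 ban H, 4 log H, 5 tu: L.
Heavy syllables in the domain: 1, 3, 4. The leftmost is syllable 1 (mis).
Primary stress: syllable 1 → ˈmis.tu:.ban.log.tu:.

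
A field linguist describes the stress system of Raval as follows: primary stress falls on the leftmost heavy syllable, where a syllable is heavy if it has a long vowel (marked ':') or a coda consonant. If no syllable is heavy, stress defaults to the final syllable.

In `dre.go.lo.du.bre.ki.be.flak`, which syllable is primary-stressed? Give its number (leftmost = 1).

8

Weights: 1 dre L, 2 go L, 3 lo L, 4 du L, 5 bre L, 6 ki L, 7 be L, 8 flak H.
Heavy syllables in the domain: 8. The leftmost is syllable 8 (flak).
Primary stress: syllable 8 → dre.go.lo.du.bre.ki.be.ˈflak.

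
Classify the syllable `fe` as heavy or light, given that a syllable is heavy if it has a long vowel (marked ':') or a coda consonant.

light

`fe`: short vowel, open (no coda). Short vowel, open → light.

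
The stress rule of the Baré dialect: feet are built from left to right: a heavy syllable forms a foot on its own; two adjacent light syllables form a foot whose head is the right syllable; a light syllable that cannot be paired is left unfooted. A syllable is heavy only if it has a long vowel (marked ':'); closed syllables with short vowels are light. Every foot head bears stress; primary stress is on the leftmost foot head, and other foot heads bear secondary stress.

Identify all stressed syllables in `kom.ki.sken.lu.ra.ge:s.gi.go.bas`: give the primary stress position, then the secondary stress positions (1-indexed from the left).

Weights: 1 kom L, 2 ki L, 3 sken L, 4 lu L, 5 ra L, 6 ge:s H, 7 gi L, 8 go L, 9 bas L.
Parse left to right (heavy = foot alone; LL = one foot; stranded L unfooted): (kom.ˈki) (sken.ˈlu) ra (ˈge:s) (gi.ˈgo) bas.
Foot heads: 2, 4, 6, 8.
Primary stress on the leftmost head = syllable 2.
Secondary stress on 4, 6, 8: kom.ˈki.sken.ˌlu.ra.ˌge:s.gi.ˌgo.bas.

primary 2, secondary 4, 6, 8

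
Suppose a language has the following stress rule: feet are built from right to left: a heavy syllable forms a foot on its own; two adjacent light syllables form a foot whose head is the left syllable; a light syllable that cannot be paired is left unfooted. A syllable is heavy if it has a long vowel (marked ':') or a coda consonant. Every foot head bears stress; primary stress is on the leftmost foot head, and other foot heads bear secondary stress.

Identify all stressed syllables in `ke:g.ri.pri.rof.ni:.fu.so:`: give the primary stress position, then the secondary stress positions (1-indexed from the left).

Weights: 1 ke:g H, 2 ri L, 3 pri L, 4 rof H, 5 ni: H, 6 fu L, 7 so: H.
Parse right to left (heavy = foot alone; LL = one foot; stranded L unfooted): (ˈke:g) (ˈri.pri) (ˈrof) (ˈni:) fu (ˈso:).
Foot heads: 1, 2, 4, 5, 7.
Primary stress on the leftmost head = syllable 1.
Secondary stress on 2, 4, 5, 7: ˈke:g.ˌri.pri.ˌrof.ˌni:.fu.ˌso:.

primary 1, secondary 2, 4, 5, 7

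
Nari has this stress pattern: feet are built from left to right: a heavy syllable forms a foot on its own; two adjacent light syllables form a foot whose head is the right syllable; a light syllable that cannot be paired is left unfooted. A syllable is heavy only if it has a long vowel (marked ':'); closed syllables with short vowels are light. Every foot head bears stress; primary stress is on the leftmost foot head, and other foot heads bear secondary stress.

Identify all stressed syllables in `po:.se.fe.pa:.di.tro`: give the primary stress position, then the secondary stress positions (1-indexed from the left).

primary 1, secondary 3, 4, 6

Weights: 1 po: H, 2 se L, 3 fe L, 4 pa: H, 5 di L, 6 tro L.
Parse left to right (heavy = foot alone; LL = one foot; stranded L unfooted): (ˈpo:) (se.ˈfe) (ˈpa:) (di.ˈtro).
Foot heads: 1, 3, 4, 6.
Primary stress on the leftmost head = syllable 1.
Secondary stress on 3, 4, 6: ˈpo:.se.ˌfe.ˌpa:.di.ˌtro.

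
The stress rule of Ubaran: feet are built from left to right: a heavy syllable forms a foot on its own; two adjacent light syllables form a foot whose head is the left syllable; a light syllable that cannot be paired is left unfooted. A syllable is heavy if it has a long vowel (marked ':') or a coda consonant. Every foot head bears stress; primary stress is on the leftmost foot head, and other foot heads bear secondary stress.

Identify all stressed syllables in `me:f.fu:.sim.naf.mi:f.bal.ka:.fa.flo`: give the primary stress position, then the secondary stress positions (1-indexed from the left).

Weights: 1 me:f H, 2 fu: H, 3 sim H, 4 naf H, 5 mi:f H, 6 bal H, 7 ka: H, 8 fa L, 9 flo L.
Parse left to right (heavy = foot alone; LL = one foot; stranded L unfooted): (ˈme:f) (ˈfu:) (ˈsim) (ˈnaf) (ˈmi:f) (ˈbal) (ˈka:) (ˈfa.flo).
Foot heads: 1, 2, 3, 4, 5, 6, 7, 8.
Primary stress on the leftmost head = syllable 1.
Secondary stress on 2, 3, 4, 5, 6, 7, 8: ˈme:f.ˌfu:.ˌsim.ˌnaf.ˌmi:f.ˌbal.ˌka:.ˌfa.flo.

primary 1, secondary 2, 3, 4, 5, 6, 7, 8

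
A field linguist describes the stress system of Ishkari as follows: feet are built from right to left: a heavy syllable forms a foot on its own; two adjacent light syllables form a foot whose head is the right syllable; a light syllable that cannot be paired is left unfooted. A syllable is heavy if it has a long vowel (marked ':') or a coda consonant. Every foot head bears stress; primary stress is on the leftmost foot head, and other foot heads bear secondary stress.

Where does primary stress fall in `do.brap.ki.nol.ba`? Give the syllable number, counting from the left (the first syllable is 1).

Weights: 1 do L, 2 brap H, 3 ki L, 4 nol H, 5 ba L.
Parse right to left (heavy = foot alone; LL = one foot; stranded L unfooted): do (ˈbrap) ki (ˈnol) ba.
Foot heads: 2, 4.
Primary stress on the leftmost head = syllable 2.
Primary stress: syllable 2 → do.ˈbrap.ki.nol.ba.

2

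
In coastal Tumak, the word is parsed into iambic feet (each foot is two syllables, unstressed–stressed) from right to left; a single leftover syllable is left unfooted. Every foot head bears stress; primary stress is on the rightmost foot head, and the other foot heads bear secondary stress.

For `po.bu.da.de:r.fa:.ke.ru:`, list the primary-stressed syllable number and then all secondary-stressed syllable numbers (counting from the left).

primary 7, secondary 3, 5

Parse right to left into iambic (σˈσ) feet: po (bu.ˈda) (de:r.ˈfa:) (ke.ˈru:). Syllable 1 is left unfooted.
Foot heads (stressed positions): 3, 5, 7.
End Rule Rightmost: primary stress on the rightmost head = syllable 7.
Secondary stress on 3, 5: po.bu.ˌda.de:r.ˌfa:.ke.ˈru:.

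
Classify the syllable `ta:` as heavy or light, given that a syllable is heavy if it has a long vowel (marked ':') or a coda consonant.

`ta:`: long vowel, open (no coda). Long vowel → heavy.

heavy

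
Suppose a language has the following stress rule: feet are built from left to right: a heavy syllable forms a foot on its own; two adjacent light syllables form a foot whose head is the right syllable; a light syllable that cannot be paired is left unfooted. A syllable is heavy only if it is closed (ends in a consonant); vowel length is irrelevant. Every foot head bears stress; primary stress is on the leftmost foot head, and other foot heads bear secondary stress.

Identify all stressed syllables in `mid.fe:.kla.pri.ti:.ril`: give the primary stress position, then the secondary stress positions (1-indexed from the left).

Weights: 1 mid H, 2 fe: L, 3 kla L, 4 pri L, 5 ti: L, 6 ril H.
Parse left to right (heavy = foot alone; LL = one foot; stranded L unfooted): (ˈmid) (fe:.ˈkla) (pri.ˈti:) (ˈril).
Foot heads: 1, 3, 5, 6.
Primary stress on the leftmost head = syllable 1.
Secondary stress on 3, 5, 6: ˈmid.fe:.ˌkla.pri.ˌti:.ˌril.

primary 1, secondary 3, 5, 6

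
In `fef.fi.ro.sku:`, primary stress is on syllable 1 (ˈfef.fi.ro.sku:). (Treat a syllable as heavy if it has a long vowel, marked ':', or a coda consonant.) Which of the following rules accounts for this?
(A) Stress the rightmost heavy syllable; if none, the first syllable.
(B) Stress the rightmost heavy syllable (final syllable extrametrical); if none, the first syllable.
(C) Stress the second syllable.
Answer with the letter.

Rule A → syllable 4 (observed: 1).
Rule B → syllable 1 ✓.
Rule C → syllable 2 (observed: 1).

B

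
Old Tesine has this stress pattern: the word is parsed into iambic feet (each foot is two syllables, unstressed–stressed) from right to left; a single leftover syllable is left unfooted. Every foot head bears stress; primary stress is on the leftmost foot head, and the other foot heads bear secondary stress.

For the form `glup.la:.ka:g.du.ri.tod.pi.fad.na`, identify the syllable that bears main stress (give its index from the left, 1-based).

Parse right to left into iambic (σˈσ) feet: glup (la:.ˈka:g) (du.ˈri) (tod.ˈpi) (fad.ˈna). Syllable 1 is left unfooted.
Foot heads (stressed positions): 3, 5, 7, 9.
End Rule Leftmost: primary stress on the leftmost head = syllable 3.
Primary stress: syllable 3 → glup.la:.ˈka:g.du.ri.tod.pi.fad.na.

3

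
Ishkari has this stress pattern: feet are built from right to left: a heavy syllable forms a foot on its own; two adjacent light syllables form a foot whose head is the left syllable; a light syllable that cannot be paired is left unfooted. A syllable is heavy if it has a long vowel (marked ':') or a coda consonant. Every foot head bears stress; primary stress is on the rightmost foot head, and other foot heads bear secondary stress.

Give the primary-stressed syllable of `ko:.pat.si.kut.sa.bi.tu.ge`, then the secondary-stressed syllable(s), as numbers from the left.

Weights: 1 ko: H, 2 pat H, 3 si L, 4 kut H, 5 sa L, 6 bi L, 7 tu L, 8 ge L.
Parse right to left (heavy = foot alone; LL = one foot; stranded L unfooted): (ˈko:) (ˈpat) si (ˈkut) (ˈsa.bi) (ˈtu.ge).
Foot heads: 1, 2, 4, 5, 7.
Primary stress on the rightmost head = syllable 7.
Secondary stress on 1, 2, 4, 5: ˌko:.ˌpat.si.ˌkut.ˌsa.bi.ˈtu.ge.

primary 7, secondary 1, 2, 4, 5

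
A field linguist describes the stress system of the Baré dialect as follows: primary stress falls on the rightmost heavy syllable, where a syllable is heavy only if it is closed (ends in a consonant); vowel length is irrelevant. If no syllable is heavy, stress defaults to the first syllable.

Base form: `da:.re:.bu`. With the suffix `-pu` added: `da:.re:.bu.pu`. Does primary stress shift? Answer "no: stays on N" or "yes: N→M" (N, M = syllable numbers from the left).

Base `da:.re:.bu` (3 syllables):
  Weights: 1 da: L, 2 re: L, 3 bu L.
  No heavy syllable in the domain; default to the first syllable = syllable 1.
  → primary stress on syllable 1.
Suffixed `da:.re:.bu.pu` (4 syllables):
  Weights: 1 da: L, 2 re: L, 3 bu L, 4 pu L.
  No heavy syllable in the domain; default to the first syllable = syllable 1.
  → primary stress on syllable 1.

no: stays on 1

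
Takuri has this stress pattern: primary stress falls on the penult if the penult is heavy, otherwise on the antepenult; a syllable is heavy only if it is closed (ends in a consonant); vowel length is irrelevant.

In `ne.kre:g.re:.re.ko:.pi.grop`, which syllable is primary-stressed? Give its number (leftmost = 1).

5

Weights: 5 ko: L, 6 pi L, 7 grop H.
The penult (syllable 6, pi) is light, so stress falls on the antepenult (syllable 5, ko:).
Primary stress: syllable 5 → ne.kre:g.re:.re.ˈko:.pi.grop.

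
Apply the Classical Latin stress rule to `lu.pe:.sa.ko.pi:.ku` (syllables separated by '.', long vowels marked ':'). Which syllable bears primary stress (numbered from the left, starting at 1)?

Classical Latin: stress the penult if heavy (long vowel or closed), else the antepenult.
Weights: 4 ko L, 5 pi: H, 6 ku L.
The penult (syllable 5, pi:) is heavy, so it takes stress.
Stress on syllable 5: lu.pe:.sa.ko.ˈpi:.ku.

5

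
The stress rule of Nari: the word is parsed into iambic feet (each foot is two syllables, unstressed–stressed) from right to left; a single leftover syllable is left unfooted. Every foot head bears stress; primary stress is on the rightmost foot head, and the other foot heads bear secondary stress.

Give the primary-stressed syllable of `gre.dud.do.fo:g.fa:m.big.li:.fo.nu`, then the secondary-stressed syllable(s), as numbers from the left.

Parse right to left into iambic (σˈσ) feet: gre (dud.ˈdo) (fo:g.ˈfa:m) (big.ˈli:) (fo.ˈnu). Syllable 1 is left unfooted.
Foot heads (stressed positions): 3, 5, 7, 9.
End Rule Rightmost: primary stress on the rightmost head = syllable 9.
Secondary stress on 3, 5, 7: gre.dud.ˌdo.fo:g.ˌfa:m.big.ˌli:.fo.ˈnu.

primary 9, secondary 3, 5, 7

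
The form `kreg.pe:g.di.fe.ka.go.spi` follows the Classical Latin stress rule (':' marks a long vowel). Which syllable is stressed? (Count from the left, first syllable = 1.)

5

Classical Latin: stress the penult if heavy (long vowel or closed), else the antepenult.
Weights: 5 ka L, 6 go L, 7 spi L.
The penult (syllable 6, go) is light, so stress falls on the antepenult (syllable 5, ka).
Stress on syllable 5: kreg.pe:g.di.fe.ˈka.go.spi.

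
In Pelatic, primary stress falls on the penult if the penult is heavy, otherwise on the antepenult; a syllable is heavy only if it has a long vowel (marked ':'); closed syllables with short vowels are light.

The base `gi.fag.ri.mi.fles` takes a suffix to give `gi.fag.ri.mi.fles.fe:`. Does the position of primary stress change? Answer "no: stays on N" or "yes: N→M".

Base `gi.fag.ri.mi.fles` (5 syllables):
  Weights: 3 ri L, 4 mi L, 5 fles L.
  The penult (syllable 4, mi) is light, so stress falls on the antepenult (syllable 3, ri).
  → primary stress on syllable 3.
Suffixed `gi.fag.ri.mi.fles.fe:` (6 syllables):
  Weights: 4 mi L, 5 fles L, 6 fe: H.
  The penult (syllable 5, fles) is light, so stress falls on the antepenult (syllable 4, mi).
  → primary stress on syllable 4.

yes: 3→4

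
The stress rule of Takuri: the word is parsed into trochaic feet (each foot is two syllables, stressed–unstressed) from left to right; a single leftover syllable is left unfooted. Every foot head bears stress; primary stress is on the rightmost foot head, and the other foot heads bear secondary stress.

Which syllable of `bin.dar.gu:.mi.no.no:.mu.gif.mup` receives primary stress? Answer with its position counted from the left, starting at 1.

7

Parse left to right into trochaic (ˈσσ) feet: (ˈbin.dar) (ˈgu:.mi) (ˈno.no:) (ˈmu.gif) mup. Syllable 9 is left unfooted.
Foot heads (stressed positions): 1, 3, 5, 7.
End Rule Rightmost: primary stress on the rightmost head = syllable 7.
Primary stress: syllable 7 → bin.dar.gu:.mi.no.no:.ˈmu.gif.mup.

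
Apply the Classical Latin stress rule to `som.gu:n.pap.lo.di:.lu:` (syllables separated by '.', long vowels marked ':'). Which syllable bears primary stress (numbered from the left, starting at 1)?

5

Classical Latin: stress the penult if heavy (long vowel or closed), else the antepenult.
Weights: 4 lo L, 5 di: H, 6 lu: H.
The penult (syllable 5, di:) is heavy, so it takes stress.
Stress on syllable 5: som.gu:n.pap.lo.ˈdi:.lu:.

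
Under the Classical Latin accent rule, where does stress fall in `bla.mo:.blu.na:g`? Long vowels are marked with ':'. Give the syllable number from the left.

2

Classical Latin: stress the penult if heavy (long vowel or closed), else the antepenult.
Weights: 2 mo: H, 3 blu L, 4 na:g H.
The penult (syllable 3, blu) is light, so stress falls on the antepenult (syllable 2, mo:).
Stress on syllable 2: bla.ˈmo:.blu.na:g.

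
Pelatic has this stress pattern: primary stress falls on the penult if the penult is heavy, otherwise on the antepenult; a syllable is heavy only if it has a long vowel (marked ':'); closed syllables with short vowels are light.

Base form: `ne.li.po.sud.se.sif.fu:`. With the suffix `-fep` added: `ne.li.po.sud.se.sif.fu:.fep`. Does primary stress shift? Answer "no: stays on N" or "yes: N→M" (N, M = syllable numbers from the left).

yes: 5→7

Base `ne.li.po.sud.se.sif.fu:` (7 syllables):
  Weights: 5 se L, 6 sif L, 7 fu: H.
  The penult (syllable 6, sif) is light, so stress falls on the antepenult (syllable 5, se).
  → primary stress on syllable 5.
Suffixed `ne.li.po.sud.se.sif.fu:.fep` (8 syllables):
  Weights: 6 sif L, 7 fu: H, 8 fep L.
  The penult (syllable 7, fu:) is heavy, so it takes stress.
  → primary stress on syllable 7.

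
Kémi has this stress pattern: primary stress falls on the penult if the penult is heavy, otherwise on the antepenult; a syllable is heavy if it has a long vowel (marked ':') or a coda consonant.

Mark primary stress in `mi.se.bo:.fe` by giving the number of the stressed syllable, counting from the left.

Weights: 2 se L, 3 bo: H, 4 fe L.
The penult (syllable 3, bo:) is heavy, so it takes stress.
Primary stress: syllable 3 → mi.se.ˈbo:.fe.

3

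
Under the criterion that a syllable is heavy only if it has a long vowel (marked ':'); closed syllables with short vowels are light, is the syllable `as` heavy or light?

light

`as`: short vowel, closed (coda /s/). Short vowel → light.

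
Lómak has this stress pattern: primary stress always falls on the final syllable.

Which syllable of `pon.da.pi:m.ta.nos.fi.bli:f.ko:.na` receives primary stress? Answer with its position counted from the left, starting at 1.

The word has 9 syllables; the final syllable is syllable 9 (na).
Primary stress: syllable 9 → pon.da.pi:m.ta.nos.fi.bli:f.ko:.ˈna.

9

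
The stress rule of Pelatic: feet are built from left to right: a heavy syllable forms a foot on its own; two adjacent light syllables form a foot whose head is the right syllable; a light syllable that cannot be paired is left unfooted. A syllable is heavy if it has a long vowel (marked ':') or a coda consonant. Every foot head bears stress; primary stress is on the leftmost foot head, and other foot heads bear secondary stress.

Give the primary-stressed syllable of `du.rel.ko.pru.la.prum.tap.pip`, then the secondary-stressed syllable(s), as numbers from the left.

Weights: 1 du L, 2 rel H, 3 ko L, 4 pru L, 5 la L, 6 prum H, 7 tap H, 8 pip H.
Parse left to right (heavy = foot alone; LL = one foot; stranded L unfooted): du (ˈrel) (ko.ˈpru) la (ˈprum) (ˈtap) (ˈpip).
Foot heads: 2, 4, 6, 7, 8.
Primary stress on the leftmost head = syllable 2.
Secondary stress on 4, 6, 7, 8: du.ˈrel.ko.ˌpru.la.ˌprum.ˌtap.ˌpip.

primary 2, secondary 4, 6, 7, 8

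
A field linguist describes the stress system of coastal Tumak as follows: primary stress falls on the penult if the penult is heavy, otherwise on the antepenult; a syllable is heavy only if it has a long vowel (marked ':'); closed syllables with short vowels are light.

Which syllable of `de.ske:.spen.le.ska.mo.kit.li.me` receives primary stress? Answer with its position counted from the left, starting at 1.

Weights: 7 kit L, 8 li L, 9 me L.
The penult (syllable 8, li) is light, so stress falls on the antepenult (syllable 7, kit).
Primary stress: syllable 7 → de.ske:.spen.le.ska.mo.ˈkit.li.me.

7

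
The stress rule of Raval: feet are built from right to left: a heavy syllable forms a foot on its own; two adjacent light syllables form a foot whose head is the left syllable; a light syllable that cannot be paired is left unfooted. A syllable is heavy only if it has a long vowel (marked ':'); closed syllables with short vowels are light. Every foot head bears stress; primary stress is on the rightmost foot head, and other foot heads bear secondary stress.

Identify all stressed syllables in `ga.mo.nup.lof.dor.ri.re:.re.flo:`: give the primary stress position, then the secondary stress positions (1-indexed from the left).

Weights: 1 ga L, 2 mo L, 3 nup L, 4 lof L, 5 dor L, 6 ri L, 7 re: H, 8 re L, 9 flo: H.
Parse right to left (heavy = foot alone; LL = one foot; stranded L unfooted): (ˈga.mo) (ˈnup.lof) (ˈdor.ri) (ˈre:) re (ˈflo:).
Foot heads: 1, 3, 5, 7, 9.
Primary stress on the rightmost head = syllable 9.
Secondary stress on 1, 3, 5, 7: ˌga.mo.ˌnup.lof.ˌdor.ri.ˌre:.re.ˈflo:.

primary 9, secondary 1, 3, 5, 7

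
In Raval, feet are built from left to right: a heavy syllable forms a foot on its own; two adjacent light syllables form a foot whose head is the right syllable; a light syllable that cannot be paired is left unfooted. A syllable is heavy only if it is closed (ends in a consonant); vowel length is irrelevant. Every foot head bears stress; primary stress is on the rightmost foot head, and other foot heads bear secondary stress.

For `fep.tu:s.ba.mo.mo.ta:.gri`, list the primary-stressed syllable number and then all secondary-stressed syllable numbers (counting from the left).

primary 6, secondary 1, 2, 4

Weights: 1 fep H, 2 tu:s H, 3 ba L, 4 mo L, 5 mo L, 6 ta: L, 7 gri L.
Parse left to right (heavy = foot alone; LL = one foot; stranded L unfooted): (ˈfep) (ˈtu:s) (ba.ˈmo) (mo.ˈta:) gri.
Foot heads: 1, 2, 4, 6.
Primary stress on the rightmost head = syllable 6.
Secondary stress on 1, 2, 4: ˌfep.ˌtu:s.ba.ˌmo.mo.ˈta:.gri.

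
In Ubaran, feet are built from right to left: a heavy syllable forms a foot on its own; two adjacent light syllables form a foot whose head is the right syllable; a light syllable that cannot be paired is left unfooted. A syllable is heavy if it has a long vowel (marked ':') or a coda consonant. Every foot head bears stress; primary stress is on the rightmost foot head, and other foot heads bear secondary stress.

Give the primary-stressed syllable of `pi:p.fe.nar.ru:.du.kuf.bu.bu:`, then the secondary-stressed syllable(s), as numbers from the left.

Weights: 1 pi:p H, 2 fe L, 3 nar H, 4 ru: H, 5 du L, 6 kuf H, 7 bu L, 8 bu: H.
Parse right to left (heavy = foot alone; LL = one foot; stranded L unfooted): (ˈpi:p) fe (ˈnar) (ˈru:) du (ˈkuf) bu (ˈbu:).
Foot heads: 1, 3, 4, 6, 8.
Primary stress on the rightmost head = syllable 8.
Secondary stress on 1, 3, 4, 6: ˌpi:p.fe.ˌnar.ˌru:.du.ˌkuf.bu.ˈbu:.

primary 8, secondary 1, 3, 4, 6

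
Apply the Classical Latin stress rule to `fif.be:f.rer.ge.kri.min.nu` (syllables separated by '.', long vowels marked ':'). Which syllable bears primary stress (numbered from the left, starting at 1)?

Classical Latin: stress the penult if heavy (long vowel or closed), else the antepenult.
Weights: 5 kri L, 6 min H, 7 nu L.
The penult (syllable 6, min) is heavy, so it takes stress.
Stress on syllable 6: fif.be:f.rer.ge.kri.ˈmin.nu.

6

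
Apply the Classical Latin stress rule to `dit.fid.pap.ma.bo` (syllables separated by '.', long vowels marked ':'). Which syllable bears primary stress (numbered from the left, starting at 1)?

3

Classical Latin: stress the penult if heavy (long vowel or closed), else the antepenult.
Weights: 3 pap H, 4 ma L, 5 bo L.
The penult (syllable 4, ma) is light, so stress falls on the antepenult (syllable 3, pap).
Stress on syllable 3: dit.fid.ˈpap.ma.bo.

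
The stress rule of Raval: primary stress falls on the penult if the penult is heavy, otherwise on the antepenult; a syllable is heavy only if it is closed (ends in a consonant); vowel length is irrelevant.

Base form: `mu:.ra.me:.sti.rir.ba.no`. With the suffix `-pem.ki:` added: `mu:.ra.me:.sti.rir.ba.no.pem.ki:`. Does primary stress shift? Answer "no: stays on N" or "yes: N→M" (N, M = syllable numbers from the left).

yes: 5→8

Base `mu:.ra.me:.sti.rir.ba.no` (7 syllables):
  Weights: 5 rir H, 6 ba L, 7 no L.
  The penult (syllable 6, ba) is light, so stress falls on the antepenult (syllable 5, rir).
  → primary stress on syllable 5.
Suffixed `mu:.ra.me:.sti.rir.ba.no.pem.ki:` (9 syllables):
  Weights: 7 no L, 8 pem H, 9 ki: L.
  The penult (syllable 8, pem) is heavy, so it takes stress.
  → primary stress on syllable 8.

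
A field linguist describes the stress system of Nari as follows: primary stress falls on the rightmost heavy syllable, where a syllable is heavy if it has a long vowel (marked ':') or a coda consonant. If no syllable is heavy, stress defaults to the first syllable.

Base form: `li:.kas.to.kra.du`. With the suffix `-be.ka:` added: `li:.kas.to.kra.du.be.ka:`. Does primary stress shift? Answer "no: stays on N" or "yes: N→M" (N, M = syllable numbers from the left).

Base `li:.kas.to.kra.du` (5 syllables):
  Weights: 1 li: H, 2 kas H, 3 to L, 4 kra L, 5 du L.
  Heavy syllables in the domain: 1, 2. The rightmost is syllable 2 (kas).
  → primary stress on syllable 2.
Suffixed `li:.kas.to.kra.du.be.ka:` (7 syllables):
  Weights: 1 li: H, 2 kas H, 3 to L, 4 kra L, 5 du L, 6 be L, 7 ka: H.
  Heavy syllables in the domain: 1, 2, 7. The rightmost is syllable 7 (ka:).
  → primary stress on syllable 7.

yes: 2→7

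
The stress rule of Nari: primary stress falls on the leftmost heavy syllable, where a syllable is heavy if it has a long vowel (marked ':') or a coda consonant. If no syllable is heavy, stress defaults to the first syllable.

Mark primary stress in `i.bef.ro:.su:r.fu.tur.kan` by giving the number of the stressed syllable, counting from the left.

Weights: 1 i L, 2 bef H, 3 ro: H, 4 su:r H, 5 fu L, 6 tur H, 7 kan H.
Heavy syllables in the domain: 2, 3, 4, 6, 7. The leftmost is syllable 2 (bef).
Primary stress: syllable 2 → i.ˈbef.ro:.su:r.fu.tur.kan.

2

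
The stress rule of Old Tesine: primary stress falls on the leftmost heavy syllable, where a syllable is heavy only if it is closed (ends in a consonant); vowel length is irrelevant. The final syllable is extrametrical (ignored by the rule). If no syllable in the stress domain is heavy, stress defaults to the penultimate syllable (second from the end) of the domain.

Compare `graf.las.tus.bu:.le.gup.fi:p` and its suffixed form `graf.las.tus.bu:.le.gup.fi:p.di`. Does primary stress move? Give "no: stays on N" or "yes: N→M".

no: stays on 1

Base `graf.las.tus.bu:.le.gup.fi:p` (7 syllables):
  The final syllable (7, fi:p) is extrametrical; the stress domain is syllables 1–6.
  Weights: 1 graf H, 2 las H, 3 tus H, 4 bu: L, 5 le L, 6 gup H.
  Heavy syllables in the domain: 1, 2, 3, 6. The leftmost is syllable 1 (graf).
  → primary stress on syllable 1.
Suffixed `graf.las.tus.bu:.le.gup.fi:p.di` (8 syllables):
  The final syllable (8, di) is extrametrical; the stress domain is syllables 1–7.
  Weights: 1 graf H, 2 las H, 3 tus H, 4 bu: L, 5 le L, 6 gup H, 7 fi:p H.
  Heavy syllables in the domain: 1, 2, 3, 6, 7. The leftmost is syllable 1 (graf).
  → primary stress on syllable 1.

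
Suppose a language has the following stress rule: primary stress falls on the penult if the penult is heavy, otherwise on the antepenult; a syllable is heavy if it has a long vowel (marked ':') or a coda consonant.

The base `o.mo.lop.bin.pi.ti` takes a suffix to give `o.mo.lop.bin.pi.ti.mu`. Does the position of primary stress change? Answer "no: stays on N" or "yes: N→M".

Base `o.mo.lop.bin.pi.ti` (6 syllables):
  Weights: 4 bin H, 5 pi L, 6 ti L.
  The penult (syllable 5, pi) is light, so stress falls on the antepenult (syllable 4, bin).
  → primary stress on syllable 4.
Suffixed `o.mo.lop.bin.pi.ti.mu` (7 syllables):
  Weights: 5 pi L, 6 ti L, 7 mu L.
  The penult (syllable 6, ti) is light, so stress falls on the antepenult (syllable 5, pi).
  → primary stress on syllable 5.

yes: 4→5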